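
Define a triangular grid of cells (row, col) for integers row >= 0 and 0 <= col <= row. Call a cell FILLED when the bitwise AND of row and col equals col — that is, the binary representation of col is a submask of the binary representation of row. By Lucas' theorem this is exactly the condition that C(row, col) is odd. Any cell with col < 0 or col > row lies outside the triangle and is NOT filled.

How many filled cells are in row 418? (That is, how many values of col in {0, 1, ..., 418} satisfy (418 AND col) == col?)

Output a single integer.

418 in binary = 110100010
popcount(418) = number of 1-bits in 110100010 = 4
A col c satisfies (418 AND c) == c iff every set bit of c is also set in 418; each of the 4 set bits of 418 can independently be on or off in c.
count = 2^4 = 16

Answer: 16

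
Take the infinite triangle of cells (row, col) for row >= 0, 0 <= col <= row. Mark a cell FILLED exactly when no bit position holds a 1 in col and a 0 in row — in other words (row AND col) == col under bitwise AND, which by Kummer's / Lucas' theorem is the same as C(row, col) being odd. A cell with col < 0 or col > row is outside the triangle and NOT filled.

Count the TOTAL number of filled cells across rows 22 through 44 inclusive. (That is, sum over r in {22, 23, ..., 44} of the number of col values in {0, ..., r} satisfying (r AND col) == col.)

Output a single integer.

Answer: 230

Derivation:
r22=10110 pc3: +8 =8
r23=10111 pc4: +16 =24
r24=11000 pc2: +4 =28
r25=11001 pc3: +8 =36
r26=11010 pc3: +8 =44
r27=11011 pc4: +16 =60
r28=11100 pc3: +8 =68
r29=11101 pc4: +16 =84
r30=11110 pc4: +16 =100
r31=11111 pc5: +32 =132
r32=100000 pc1: +2 =134
r33=100001 pc2: +4 =138
r34=100010 pc2: +4 =142
r35=100011 pc3: +8 =150
r36=100100 pc2: +4 =154
r37=100101 pc3: +8 =162
r38=100110 pc3: +8 =170
r39=100111 pc4: +16 =186
r40=101000 pc2: +4 =190
r41=101001 pc3: +8 =198
r42=101010 pc3: +8 =206
r43=101011 pc4: +16 =222
r44=101100 pc3: +8 =230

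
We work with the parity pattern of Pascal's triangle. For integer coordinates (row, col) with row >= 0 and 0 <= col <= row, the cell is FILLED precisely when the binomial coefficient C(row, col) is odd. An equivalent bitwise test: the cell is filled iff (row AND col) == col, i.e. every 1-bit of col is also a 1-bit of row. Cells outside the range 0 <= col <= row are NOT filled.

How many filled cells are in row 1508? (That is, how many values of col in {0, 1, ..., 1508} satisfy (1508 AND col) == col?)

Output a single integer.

Answer: 64

Derivation:
1508 in binary = 10111100100
popcount(1508) = number of 1-bits in 10111100100 = 6
A col c satisfies (1508 AND c) == c iff every set bit of c is also set in 1508; each of the 6 set bits of 1508 can independently be on or off in c.
count = 2^6 = 64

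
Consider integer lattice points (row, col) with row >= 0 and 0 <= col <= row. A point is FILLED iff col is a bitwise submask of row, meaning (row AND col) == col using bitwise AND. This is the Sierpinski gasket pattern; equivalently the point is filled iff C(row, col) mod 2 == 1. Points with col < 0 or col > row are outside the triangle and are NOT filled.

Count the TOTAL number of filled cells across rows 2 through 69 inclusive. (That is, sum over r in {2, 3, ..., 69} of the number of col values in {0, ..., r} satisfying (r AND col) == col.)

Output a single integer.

Answer: 756

Derivation:
r2=10 pc1: +2 =2
r3=11 pc2: +4 =6
r4=100 pc1: +2 =8
r5=101 pc2: +4 =12
r6=110 pc2: +4 =16
r7=111 pc3: +8 =24
r8=1000 pc1: +2 =26
r9=1001 pc2: +4 =30
r10=1010 pc2: +4 =34
r11=1011 pc3: +8 =42
r12=1100 pc2: +4 =46
r13=1101 pc3: +8 =54
r14=1110 pc3: +8 =62
r15=1111 pc4: +16 =78
r16=10000 pc1: +2 =80
r17=10001 pc2: +4 =84
r18=10010 pc2: +4 =88
r19=10011 pc3: +8 =96
r20=10100 pc2: +4 =100
r21=10101 pc3: +8 =108
r22=10110 pc3: +8 =116
r23=10111 pc4: +16 =132
r24=11000 pc2: +4 =136
r25=11001 pc3: +8 =144
r26=11010 pc3: +8 =152
r27=11011 pc4: +16 =168
r28=11100 pc3: +8 =176
r29=11101 pc4: +16 =192
r30=11110 pc4: +16 =208
r31=11111 pc5: +32 =240
r32=100000 pc1: +2 =242
r33=100001 pc2: +4 =246
r34=100010 pc2: +4 =250
r35=100011 pc3: +8 =258
r36=100100 pc2: +4 =262
r37=100101 pc3: +8 =270
r38=100110 pc3: +8 =278
r39=100111 pc4: +16 =294
r40=101000 pc2: +4 =298
r41=101001 pc3: +8 =306
r42=101010 pc3: +8 =314
r43=101011 pc4: +16 =330
r44=101100 pc3: +8 =338
r45=101101 pc4: +16 =354
r46=101110 pc4: +16 =370
r47=101111 pc5: +32 =402
r48=110000 pc2: +4 =406
r49=110001 pc3: +8 =414
r50=110010 pc3: +8 =422
r51=110011 pc4: +16 =438
r52=110100 pc3: +8 =446
r53=110101 pc4: +16 =462
r54=110110 pc4: +16 =478
r55=110111 pc5: +32 =510
r56=111000 pc3: +8 =518
r57=111001 pc4: +16 =534
r58=111010 pc4: +16 =550
r59=111011 pc5: +32 =582
r60=111100 pc4: +16 =598
r61=111101 pc5: +32 =630
r62=111110 pc5: +32 =662
r63=111111 pc6: +64 =726
r64=1000000 pc1: +2 =728
r65=1000001 pc2: +4 =732
r66=1000010 pc2: +4 =736
r67=1000011 pc3: +8 =744
r68=1000100 pc2: +4 =748
r69=1000101 pc3: +8 =756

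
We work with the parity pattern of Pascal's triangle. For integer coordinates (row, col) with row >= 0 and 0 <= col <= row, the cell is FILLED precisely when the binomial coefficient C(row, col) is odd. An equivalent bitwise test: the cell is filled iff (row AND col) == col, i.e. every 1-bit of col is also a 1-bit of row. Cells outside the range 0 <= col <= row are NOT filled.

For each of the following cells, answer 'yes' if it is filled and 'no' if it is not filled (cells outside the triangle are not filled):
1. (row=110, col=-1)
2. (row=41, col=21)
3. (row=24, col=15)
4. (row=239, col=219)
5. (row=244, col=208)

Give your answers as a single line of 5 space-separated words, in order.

Answer: no no no no yes

Derivation:
(110,-1): col outside [0, 110] -> not filled
(41,21): row=0b101001, col=0b10101, row AND col = 0b1 = 1; 1 != 21 -> empty
(24,15): row=0b11000, col=0b1111, row AND col = 0b1000 = 8; 8 != 15 -> empty
(239,219): row=0b11101111, col=0b11011011, row AND col = 0b11001011 = 203; 203 != 219 -> empty
(244,208): row=0b11110100, col=0b11010000, row AND col = 0b11010000 = 208; 208 == 208 -> filled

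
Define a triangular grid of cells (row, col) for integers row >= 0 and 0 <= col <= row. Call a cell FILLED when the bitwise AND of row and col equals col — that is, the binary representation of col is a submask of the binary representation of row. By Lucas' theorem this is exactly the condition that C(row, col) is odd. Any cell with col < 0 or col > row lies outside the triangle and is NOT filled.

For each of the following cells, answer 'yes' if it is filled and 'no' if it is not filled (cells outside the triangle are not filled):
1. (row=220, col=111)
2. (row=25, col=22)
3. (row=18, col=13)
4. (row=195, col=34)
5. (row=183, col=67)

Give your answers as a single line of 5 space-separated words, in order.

(220,111): row=0b11011100, col=0b1101111, row AND col = 0b1001100 = 76; 76 != 111 -> empty
(25,22): row=0b11001, col=0b10110, row AND col = 0b10000 = 16; 16 != 22 -> empty
(18,13): row=0b10010, col=0b1101, row AND col = 0b0 = 0; 0 != 13 -> empty
(195,34): row=0b11000011, col=0b100010, row AND col = 0b10 = 2; 2 != 34 -> empty
(183,67): row=0b10110111, col=0b1000011, row AND col = 0b11 = 3; 3 != 67 -> empty

Answer: no no no no no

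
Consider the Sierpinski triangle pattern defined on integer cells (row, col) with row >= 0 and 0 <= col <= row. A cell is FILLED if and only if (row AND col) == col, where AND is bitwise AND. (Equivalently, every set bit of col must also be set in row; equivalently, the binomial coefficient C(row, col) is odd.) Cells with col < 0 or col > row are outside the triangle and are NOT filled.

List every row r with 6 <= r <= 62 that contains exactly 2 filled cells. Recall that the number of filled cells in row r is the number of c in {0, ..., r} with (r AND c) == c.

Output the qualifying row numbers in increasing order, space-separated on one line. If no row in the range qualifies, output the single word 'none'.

Answer: 8 16 32

Derivation:
Row r has 2^popcount(r) filled cells, so we need popcount(r) = log2(2) = 1.
Scan r = 6..62 and keep those with exactly 1 one-bits:
r=6=110 popcount=2 -> skip
r=7=111 popcount=3 -> skip
r=8=1000 popcount=1 -> KEEP
r=9=1001 popcount=2 -> skip
r=10=1010 popcount=2 -> skip
r=11=1011 popcount=3 -> skip
r=12=1100 popcount=2 -> skip
r=13=1101 popcount=3 -> skip
r=14=1110 popcount=3 -> skip
r=15=1111 popcount=4 -> skip
r=16=10000 popcount=1 -> KEEP
r=17=10001 popcount=2 -> skip
r=18=10010 popcount=2 -> skip
r=19=10011 popcount=3 -> skip
r=20=10100 popcount=2 -> skip
r=21=10101 popcount=3 -> skip
r=22=10110 popcount=3 -> skip
r=23=10111 popcount=4 -> skip
r=24=11000 popcount=2 -> skip
r=25=11001 popcount=3 -> skip
r=26=11010 popcount=3 -> skip
r=27=11011 popcount=4 -> skip
r=28=11100 popcount=3 -> skip
r=29=11101 popcount=4 -> skip
r=30=11110 popcount=4 -> skip
r=31=11111 popcount=5 -> skip
r=32=100000 popcount=1 -> KEEP
r=33=100001 popcount=2 -> skip
r=34=100010 popcount=2 -> skip
r=35=100011 popcount=3 -> skip
r=36=100100 popcount=2 -> skip
r=37=100101 popcount=3 -> skip
r=38=100110 popcount=3 -> skip
r=39=100111 popcount=4 -> skip
r=40=101000 popcount=2 -> skip
r=41=101001 popcount=3 -> skip
r=42=101010 popcount=3 -> skip
r=43=101011 popcount=4 -> skip
r=44=101100 popcount=3 -> skip
r=45=101101 popcount=4 -> skip
r=46=101110 popcount=4 -> skip
r=47=101111 popcount=5 -> skip
r=48=110000 popcount=2 -> skip
r=49=110001 popcount=3 -> skip
r=50=110010 popcount=3 -> skip
r=51=110011 popcount=4 -> skip
r=52=110100 popcount=3 -> skip
r=53=110101 popcount=4 -> skip
r=54=110110 popcount=4 -> skip
r=55=110111 popcount=5 -> skip
r=56=111000 popcount=3 -> skip
r=57=111001 popcount=4 -> skip
r=58=111010 popcount=4 -> skip
r=59=111011 popcount=5 -> skip
r=60=111100 popcount=4 -> skip
r=61=111101 popcount=5 -> skip
r=62=111110 popcount=5 -> skip
Kept rows: 8 16 32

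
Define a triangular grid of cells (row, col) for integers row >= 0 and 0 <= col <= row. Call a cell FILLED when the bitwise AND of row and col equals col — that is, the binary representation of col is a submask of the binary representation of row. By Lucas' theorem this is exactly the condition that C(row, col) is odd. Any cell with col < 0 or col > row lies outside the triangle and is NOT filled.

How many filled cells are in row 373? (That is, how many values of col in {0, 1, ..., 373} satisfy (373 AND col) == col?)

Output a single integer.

Answer: 64

Derivation:
373 in binary = 101110101
popcount(373) = number of 1-bits in 101110101 = 6
A col c satisfies (373 AND c) == c iff every set bit of c is also set in 373; each of the 6 set bits of 373 can independently be on or off in c.
count = 2^6 = 64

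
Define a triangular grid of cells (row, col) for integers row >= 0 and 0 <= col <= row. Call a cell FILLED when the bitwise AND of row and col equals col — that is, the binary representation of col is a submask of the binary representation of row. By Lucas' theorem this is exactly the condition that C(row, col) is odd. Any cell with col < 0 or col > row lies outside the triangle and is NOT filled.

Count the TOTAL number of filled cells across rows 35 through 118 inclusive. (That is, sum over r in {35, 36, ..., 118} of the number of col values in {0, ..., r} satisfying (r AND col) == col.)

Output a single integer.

Answer: 1438

Derivation:
r35=100011 pc3: +8 =8
r36=100100 pc2: +4 =12
r37=100101 pc3: +8 =20
r38=100110 pc3: +8 =28
r39=100111 pc4: +16 =44
r40=101000 pc2: +4 =48
r41=101001 pc3: +8 =56
r42=101010 pc3: +8 =64
r43=101011 pc4: +16 =80
r44=101100 pc3: +8 =88
r45=101101 pc4: +16 =104
r46=101110 pc4: +16 =120
r47=101111 pc5: +32 =152
r48=110000 pc2: +4 =156
r49=110001 pc3: +8 =164
r50=110010 pc3: +8 =172
r51=110011 pc4: +16 =188
r52=110100 pc3: +8 =196
r53=110101 pc4: +16 =212
r54=110110 pc4: +16 =228
r55=110111 pc5: +32 =260
r56=111000 pc3: +8 =268
r57=111001 pc4: +16 =284
r58=111010 pc4: +16 =300
r59=111011 pc5: +32 =332
r60=111100 pc4: +16 =348
r61=111101 pc5: +32 =380
r62=111110 pc5: +32 =412
r63=111111 pc6: +64 =476
r64=1000000 pc1: +2 =478
r65=1000001 pc2: +4 =482
r66=1000010 pc2: +4 =486
r67=1000011 pc3: +8 =494
r68=1000100 pc2: +4 =498
r69=1000101 pc3: +8 =506
r70=1000110 pc3: +8 =514
r71=1000111 pc4: +16 =530
r72=1001000 pc2: +4 =534
r73=1001001 pc3: +8 =542
r74=1001010 pc3: +8 =550
r75=1001011 pc4: +16 =566
r76=1001100 pc3: +8 =574
r77=1001101 pc4: +16 =590
r78=1001110 pc4: +16 =606
r79=1001111 pc5: +32 =638
r80=1010000 pc2: +4 =642
r81=1010001 pc3: +8 =650
r82=1010010 pc3: +8 =658
r83=1010011 pc4: +16 =674
r84=1010100 pc3: +8 =682
r85=1010101 pc4: +16 =698
r86=1010110 pc4: +16 =714
r87=1010111 pc5: +32 =746
r88=1011000 pc3: +8 =754
r89=1011001 pc4: +16 =770
r90=1011010 pc4: +16 =786
r91=1011011 pc5: +32 =818
r92=1011100 pc4: +16 =834
r93=1011101 pc5: +32 =866
r94=1011110 pc5: +32 =898
r95=1011111 pc6: +64 =962
r96=1100000 pc2: +4 =966
r97=1100001 pc3: +8 =974
r98=1100010 pc3: +8 =982
r99=1100011 pc4: +16 =998
r100=1100100 pc3: +8 =1006
r101=1100101 pc4: +16 =1022
r102=1100110 pc4: +16 =1038
r103=1100111 pc5: +32 =1070
r104=1101000 pc3: +8 =1078
r105=1101001 pc4: +16 =1094
r106=1101010 pc4: +16 =1110
r107=1101011 pc5: +32 =1142
r108=1101100 pc4: +16 =1158
r109=1101101 pc5: +32 =1190
r110=1101110 pc5: +32 =1222
r111=1101111 pc6: +64 =1286
r112=1110000 pc3: +8 =1294
r113=1110001 pc4: +16 =1310
r114=1110010 pc4: +16 =1326
r115=1110011 pc5: +32 =1358
r116=1110100 pc4: +16 =1374
r117=1110101 pc5: +32 =1406
r118=1110110 pc5: +32 =1438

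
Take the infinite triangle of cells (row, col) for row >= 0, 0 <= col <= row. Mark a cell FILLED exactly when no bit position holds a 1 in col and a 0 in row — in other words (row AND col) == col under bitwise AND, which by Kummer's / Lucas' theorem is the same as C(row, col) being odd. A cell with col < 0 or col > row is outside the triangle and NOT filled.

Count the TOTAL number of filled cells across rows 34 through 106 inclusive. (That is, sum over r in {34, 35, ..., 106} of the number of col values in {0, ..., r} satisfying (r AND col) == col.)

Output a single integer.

r34=100010 pc2: +4 =4
r35=100011 pc3: +8 =12
r36=100100 pc2: +4 =16
r37=100101 pc3: +8 =24
r38=100110 pc3: +8 =32
r39=100111 pc4: +16 =48
r40=101000 pc2: +4 =52
r41=101001 pc3: +8 =60
r42=101010 pc3: +8 =68
r43=101011 pc4: +16 =84
r44=101100 pc3: +8 =92
r45=101101 pc4: +16 =108
r46=101110 pc4: +16 =124
r47=101111 pc5: +32 =156
r48=110000 pc2: +4 =160
r49=110001 pc3: +8 =168
r50=110010 pc3: +8 =176
r51=110011 pc4: +16 =192
r52=110100 pc3: +8 =200
r53=110101 pc4: +16 =216
r54=110110 pc4: +16 =232
r55=110111 pc5: +32 =264
r56=111000 pc3: +8 =272
r57=111001 pc4: +16 =288
r58=111010 pc4: +16 =304
r59=111011 pc5: +32 =336
r60=111100 pc4: +16 =352
r61=111101 pc5: +32 =384
r62=111110 pc5: +32 =416
r63=111111 pc6: +64 =480
r64=1000000 pc1: +2 =482
r65=1000001 pc2: +4 =486
r66=1000010 pc2: +4 =490
r67=1000011 pc3: +8 =498
r68=1000100 pc2: +4 =502
r69=1000101 pc3: +8 =510
r70=1000110 pc3: +8 =518
r71=1000111 pc4: +16 =534
r72=1001000 pc2: +4 =538
r73=1001001 pc3: +8 =546
r74=1001010 pc3: +8 =554
r75=1001011 pc4: +16 =570
r76=1001100 pc3: +8 =578
r77=1001101 pc4: +16 =594
r78=1001110 pc4: +16 =610
r79=1001111 pc5: +32 =642
r80=1010000 pc2: +4 =646
r81=1010001 pc3: +8 =654
r82=1010010 pc3: +8 =662
r83=1010011 pc4: +16 =678
r84=1010100 pc3: +8 =686
r85=1010101 pc4: +16 =702
r86=1010110 pc4: +16 =718
r87=1010111 pc5: +32 =750
r88=1011000 pc3: +8 =758
r89=1011001 pc4: +16 =774
r90=1011010 pc4: +16 =790
r91=1011011 pc5: +32 =822
r92=1011100 pc4: +16 =838
r93=1011101 pc5: +32 =870
r94=1011110 pc5: +32 =902
r95=1011111 pc6: +64 =966
r96=1100000 pc2: +4 =970
r97=1100001 pc3: +8 =978
r98=1100010 pc3: +8 =986
r99=1100011 pc4: +16 =1002
r100=1100100 pc3: +8 =1010
r101=1100101 pc4: +16 =1026
r102=1100110 pc4: +16 =1042
r103=1100111 pc5: +32 =1074
r104=1101000 pc3: +8 =1082
r105=1101001 pc4: +16 =1098
r106=1101010 pc4: +16 =1114

Answer: 1114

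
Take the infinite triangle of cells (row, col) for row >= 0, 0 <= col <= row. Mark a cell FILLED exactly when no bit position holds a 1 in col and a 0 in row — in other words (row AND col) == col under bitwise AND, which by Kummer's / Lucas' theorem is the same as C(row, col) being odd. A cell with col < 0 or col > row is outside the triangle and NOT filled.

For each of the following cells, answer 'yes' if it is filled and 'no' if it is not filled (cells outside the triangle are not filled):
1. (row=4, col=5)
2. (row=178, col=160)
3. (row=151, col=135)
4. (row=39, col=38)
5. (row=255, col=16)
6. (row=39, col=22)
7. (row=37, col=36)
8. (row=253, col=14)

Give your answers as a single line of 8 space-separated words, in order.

Answer: no yes yes yes yes no yes no

Derivation:
(4,5): col outside [0, 4] -> not filled
(178,160): row=0b10110010, col=0b10100000, row AND col = 0b10100000 = 160; 160 == 160 -> filled
(151,135): row=0b10010111, col=0b10000111, row AND col = 0b10000111 = 135; 135 == 135 -> filled
(39,38): row=0b100111, col=0b100110, row AND col = 0b100110 = 38; 38 == 38 -> filled
(255,16): row=0b11111111, col=0b10000, row AND col = 0b10000 = 16; 16 == 16 -> filled
(39,22): row=0b100111, col=0b10110, row AND col = 0b110 = 6; 6 != 22 -> empty
(37,36): row=0b100101, col=0b100100, row AND col = 0b100100 = 36; 36 == 36 -> filled
(253,14): row=0b11111101, col=0b1110, row AND col = 0b1100 = 12; 12 != 14 -> empty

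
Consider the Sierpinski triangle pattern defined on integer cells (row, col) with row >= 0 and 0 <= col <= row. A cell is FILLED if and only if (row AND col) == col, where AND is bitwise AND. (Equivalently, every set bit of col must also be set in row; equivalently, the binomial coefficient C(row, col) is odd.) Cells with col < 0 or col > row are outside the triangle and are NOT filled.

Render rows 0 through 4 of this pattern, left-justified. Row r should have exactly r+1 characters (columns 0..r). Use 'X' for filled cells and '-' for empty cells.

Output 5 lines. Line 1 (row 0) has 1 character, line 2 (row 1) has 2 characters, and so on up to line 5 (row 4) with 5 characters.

r0=0: X
r1=1: XX
r2=10: X-X
r3=11: XXXX
r4=100: X---X

Answer: X
XX
X-X
XXXX
X---X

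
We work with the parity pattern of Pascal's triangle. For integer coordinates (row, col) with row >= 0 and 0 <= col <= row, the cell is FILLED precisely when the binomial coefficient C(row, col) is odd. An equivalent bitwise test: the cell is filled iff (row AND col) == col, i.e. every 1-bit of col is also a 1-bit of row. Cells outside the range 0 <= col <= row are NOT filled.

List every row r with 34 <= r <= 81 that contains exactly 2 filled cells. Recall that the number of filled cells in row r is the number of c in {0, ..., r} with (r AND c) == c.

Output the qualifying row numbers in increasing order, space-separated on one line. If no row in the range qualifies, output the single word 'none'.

Answer: 64

Derivation:
Row r has 2^popcount(r) filled cells, so we need popcount(r) = log2(2) = 1.
Scan r = 34..81 and keep those with exactly 1 one-bits:
r=34=100010 popcount=2 -> skip
r=35=100011 popcount=3 -> skip
r=36=100100 popcount=2 -> skip
r=37=100101 popcount=3 -> skip
r=38=100110 popcount=3 -> skip
r=39=100111 popcount=4 -> skip
r=40=101000 popcount=2 -> skip
r=41=101001 popcount=3 -> skip
r=42=101010 popcount=3 -> skip
r=43=101011 popcount=4 -> skip
r=44=101100 popcount=3 -> skip
r=45=101101 popcount=4 -> skip
r=46=101110 popcount=4 -> skip
r=47=101111 popcount=5 -> skip
r=48=110000 popcount=2 -> skip
r=49=110001 popcount=3 -> skip
r=50=110010 popcount=3 -> skip
r=51=110011 popcount=4 -> skip
r=52=110100 popcount=3 -> skip
r=53=110101 popcount=4 -> skip
r=54=110110 popcount=4 -> skip
r=55=110111 popcount=5 -> skip
r=56=111000 popcount=3 -> skip
r=57=111001 popcount=4 -> skip
r=58=111010 popcount=4 -> skip
r=59=111011 popcount=5 -> skip
r=60=111100 popcount=4 -> skip
r=61=111101 popcount=5 -> skip
r=62=111110 popcount=5 -> skip
r=63=111111 popcount=6 -> skip
r=64=1000000 popcount=1 -> KEEP
r=65=1000001 popcount=2 -> skip
r=66=1000010 popcount=2 -> skip
r=67=1000011 popcount=3 -> skip
r=68=1000100 popcount=2 -> skip
r=69=1000101 popcount=3 -> skip
r=70=1000110 popcount=3 -> skip
r=71=1000111 popcount=4 -> skip
r=72=1001000 popcount=2 -> skip
r=73=1001001 popcount=3 -> skip
r=74=1001010 popcount=3 -> skip
r=75=1001011 popcount=4 -> skip
r=76=1001100 popcount=3 -> skip
r=77=1001101 popcount=4 -> skip
r=78=1001110 popcount=4 -> skip
r=79=1001111 popcount=5 -> skip
r=80=1010000 popcount=2 -> skip
r=81=1010001 popcount=3 -> skip
Kept rows: 64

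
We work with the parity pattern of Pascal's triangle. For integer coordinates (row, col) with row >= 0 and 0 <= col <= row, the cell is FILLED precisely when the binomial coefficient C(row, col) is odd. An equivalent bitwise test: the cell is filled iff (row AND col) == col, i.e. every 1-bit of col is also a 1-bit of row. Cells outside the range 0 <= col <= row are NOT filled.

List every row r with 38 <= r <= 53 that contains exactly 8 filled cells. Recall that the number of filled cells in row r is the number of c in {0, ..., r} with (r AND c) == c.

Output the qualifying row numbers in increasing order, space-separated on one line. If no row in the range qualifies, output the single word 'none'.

Answer: 38 41 42 44 49 50 52

Derivation:
Row r has 2^popcount(r) filled cells, so we need popcount(r) = log2(8) = 3.
Scan r = 38..53 and keep those with exactly 3 one-bits:
r=38=100110 popcount=3 -> KEEP
r=39=100111 popcount=4 -> skip
r=40=101000 popcount=2 -> skip
r=41=101001 popcount=3 -> KEEP
r=42=101010 popcount=3 -> KEEP
r=43=101011 popcount=4 -> skip
r=44=101100 popcount=3 -> KEEP
r=45=101101 popcount=4 -> skip
r=46=101110 popcount=4 -> skip
r=47=101111 popcount=5 -> skip
r=48=110000 popcount=2 -> skip
r=49=110001 popcount=3 -> KEEP
r=50=110010 popcount=3 -> KEEP
r=51=110011 popcount=4 -> skip
r=52=110100 popcount=3 -> KEEP
r=53=110101 popcount=4 -> skip
Kept rows: 38 41 42 44 49 50 52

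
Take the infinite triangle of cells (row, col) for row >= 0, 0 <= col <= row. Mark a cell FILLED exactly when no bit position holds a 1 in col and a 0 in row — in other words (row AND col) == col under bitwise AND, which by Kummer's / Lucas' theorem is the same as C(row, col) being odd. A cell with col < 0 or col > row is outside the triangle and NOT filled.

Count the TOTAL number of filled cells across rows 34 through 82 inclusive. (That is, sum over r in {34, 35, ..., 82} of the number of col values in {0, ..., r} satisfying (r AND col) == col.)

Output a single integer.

r34=100010 pc2: +4 =4
r35=100011 pc3: +8 =12
r36=100100 pc2: +4 =16
r37=100101 pc3: +8 =24
r38=100110 pc3: +8 =32
r39=100111 pc4: +16 =48
r40=101000 pc2: +4 =52
r41=101001 pc3: +8 =60
r42=101010 pc3: +8 =68
r43=101011 pc4: +16 =84
r44=101100 pc3: +8 =92
r45=101101 pc4: +16 =108
r46=101110 pc4: +16 =124
r47=101111 pc5: +32 =156
r48=110000 pc2: +4 =160
r49=110001 pc3: +8 =168
r50=110010 pc3: +8 =176
r51=110011 pc4: +16 =192
r52=110100 pc3: +8 =200
r53=110101 pc4: +16 =216
r54=110110 pc4: +16 =232
r55=110111 pc5: +32 =264
r56=111000 pc3: +8 =272
r57=111001 pc4: +16 =288
r58=111010 pc4: +16 =304
r59=111011 pc5: +32 =336
r60=111100 pc4: +16 =352
r61=111101 pc5: +32 =384
r62=111110 pc5: +32 =416
r63=111111 pc6: +64 =480
r64=1000000 pc1: +2 =482
r65=1000001 pc2: +4 =486
r66=1000010 pc2: +4 =490
r67=1000011 pc3: +8 =498
r68=1000100 pc2: +4 =502
r69=1000101 pc3: +8 =510
r70=1000110 pc3: +8 =518
r71=1000111 pc4: +16 =534
r72=1001000 pc2: +4 =538
r73=1001001 pc3: +8 =546
r74=1001010 pc3: +8 =554
r75=1001011 pc4: +16 =570
r76=1001100 pc3: +8 =578
r77=1001101 pc4: +16 =594
r78=1001110 pc4: +16 =610
r79=1001111 pc5: +32 =642
r80=1010000 pc2: +4 =646
r81=1010001 pc3: +8 =654
r82=1010010 pc3: +8 =662

Answer: 662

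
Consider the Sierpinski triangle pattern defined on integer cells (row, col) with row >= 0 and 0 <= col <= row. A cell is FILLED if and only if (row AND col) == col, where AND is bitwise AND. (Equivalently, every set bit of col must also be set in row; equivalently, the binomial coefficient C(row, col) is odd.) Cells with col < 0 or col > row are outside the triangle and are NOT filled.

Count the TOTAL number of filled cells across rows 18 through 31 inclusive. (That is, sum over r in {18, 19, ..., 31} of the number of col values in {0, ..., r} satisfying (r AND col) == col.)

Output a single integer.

r18=10010 pc2: +4 =4
r19=10011 pc3: +8 =12
r20=10100 pc2: +4 =16
r21=10101 pc3: +8 =24
r22=10110 pc3: +8 =32
r23=10111 pc4: +16 =48
r24=11000 pc2: +4 =52
r25=11001 pc3: +8 =60
r26=11010 pc3: +8 =68
r27=11011 pc4: +16 =84
r28=11100 pc3: +8 =92
r29=11101 pc4: +16 =108
r30=11110 pc4: +16 =124
r31=11111 pc5: +32 =156

Answer: 156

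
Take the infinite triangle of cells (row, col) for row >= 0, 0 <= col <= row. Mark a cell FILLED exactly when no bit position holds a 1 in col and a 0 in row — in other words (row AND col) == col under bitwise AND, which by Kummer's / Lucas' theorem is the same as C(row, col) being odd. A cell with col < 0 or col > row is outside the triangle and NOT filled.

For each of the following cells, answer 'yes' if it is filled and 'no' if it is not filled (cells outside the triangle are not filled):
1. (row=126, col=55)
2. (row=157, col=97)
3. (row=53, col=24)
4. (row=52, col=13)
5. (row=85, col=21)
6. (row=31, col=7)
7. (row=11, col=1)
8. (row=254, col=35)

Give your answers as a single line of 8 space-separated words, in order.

(126,55): row=0b1111110, col=0b110111, row AND col = 0b110110 = 54; 54 != 55 -> empty
(157,97): row=0b10011101, col=0b1100001, row AND col = 0b1 = 1; 1 != 97 -> empty
(53,24): row=0b110101, col=0b11000, row AND col = 0b10000 = 16; 16 != 24 -> empty
(52,13): row=0b110100, col=0b1101, row AND col = 0b100 = 4; 4 != 13 -> empty
(85,21): row=0b1010101, col=0b10101, row AND col = 0b10101 = 21; 21 == 21 -> filled
(31,7): row=0b11111, col=0b111, row AND col = 0b111 = 7; 7 == 7 -> filled
(11,1): row=0b1011, col=0b1, row AND col = 0b1 = 1; 1 == 1 -> filled
(254,35): row=0b11111110, col=0b100011, row AND col = 0b100010 = 34; 34 != 35 -> empty

Answer: no no no no yes yes yes no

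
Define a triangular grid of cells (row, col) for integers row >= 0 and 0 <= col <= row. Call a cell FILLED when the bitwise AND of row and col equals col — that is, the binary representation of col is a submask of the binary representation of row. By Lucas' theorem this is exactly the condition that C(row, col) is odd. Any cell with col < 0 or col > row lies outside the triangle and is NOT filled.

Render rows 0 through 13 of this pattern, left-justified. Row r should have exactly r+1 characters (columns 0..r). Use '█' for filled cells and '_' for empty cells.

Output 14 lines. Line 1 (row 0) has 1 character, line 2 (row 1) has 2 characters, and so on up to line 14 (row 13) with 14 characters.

Answer: █
██
█_█
████
█___█
██__██
█_█_█_█
████████
█_______█
██______██
█_█_____█_█
████____████
█___█___█___█
██__██__██__██

Derivation:
r0=0: █
r1=1: ██
r2=10: █_█
r3=11: ████
r4=100: █___█
r5=101: ██__██
r6=110: █_█_█_█
r7=111: ████████
r8=1000: █_______█
r9=1001: ██______██
r10=1010: █_█_____█_█
r11=1011: ████____████
r12=1100: █___█___█___█
r13=1101: ██__██__██__██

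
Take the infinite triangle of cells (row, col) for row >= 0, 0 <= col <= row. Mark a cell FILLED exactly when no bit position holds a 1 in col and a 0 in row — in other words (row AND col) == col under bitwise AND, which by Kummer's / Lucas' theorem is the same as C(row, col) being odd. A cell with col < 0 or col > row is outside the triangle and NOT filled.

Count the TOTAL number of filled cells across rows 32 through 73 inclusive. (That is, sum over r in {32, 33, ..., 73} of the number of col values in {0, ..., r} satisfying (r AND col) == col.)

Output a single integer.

Answer: 552

Derivation:
r32=100000 pc1: +2 =2
r33=100001 pc2: +4 =6
r34=100010 pc2: +4 =10
r35=100011 pc3: +8 =18
r36=100100 pc2: +4 =22
r37=100101 pc3: +8 =30
r38=100110 pc3: +8 =38
r39=100111 pc4: +16 =54
r40=101000 pc2: +4 =58
r41=101001 pc3: +8 =66
r42=101010 pc3: +8 =74
r43=101011 pc4: +16 =90
r44=101100 pc3: +8 =98
r45=101101 pc4: +16 =114
r46=101110 pc4: +16 =130
r47=101111 pc5: +32 =162
r48=110000 pc2: +4 =166
r49=110001 pc3: +8 =174
r50=110010 pc3: +8 =182
r51=110011 pc4: +16 =198
r52=110100 pc3: +8 =206
r53=110101 pc4: +16 =222
r54=110110 pc4: +16 =238
r55=110111 pc5: +32 =270
r56=111000 pc3: +8 =278
r57=111001 pc4: +16 =294
r58=111010 pc4: +16 =310
r59=111011 pc5: +32 =342
r60=111100 pc4: +16 =358
r61=111101 pc5: +32 =390
r62=111110 pc5: +32 =422
r63=111111 pc6: +64 =486
r64=1000000 pc1: +2 =488
r65=1000001 pc2: +4 =492
r66=1000010 pc2: +4 =496
r67=1000011 pc3: +8 =504
r68=1000100 pc2: +4 =508
r69=1000101 pc3: +8 =516
r70=1000110 pc3: +8 =524
r71=1000111 pc4: +16 =540
r72=1001000 pc2: +4 =544
r73=1001001 pc3: +8 =552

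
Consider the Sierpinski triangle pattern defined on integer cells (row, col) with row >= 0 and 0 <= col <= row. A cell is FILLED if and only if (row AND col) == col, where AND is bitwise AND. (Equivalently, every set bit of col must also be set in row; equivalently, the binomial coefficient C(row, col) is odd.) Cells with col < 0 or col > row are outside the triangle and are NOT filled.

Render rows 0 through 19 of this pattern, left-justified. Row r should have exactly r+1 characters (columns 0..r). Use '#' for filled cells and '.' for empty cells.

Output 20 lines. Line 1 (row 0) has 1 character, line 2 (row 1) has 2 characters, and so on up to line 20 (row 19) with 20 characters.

r0=0: #
r1=1: ##
r2=10: #.#
r3=11: ####
r4=100: #...#
r5=101: ##..##
r6=110: #.#.#.#
r7=111: ########
r8=1000: #.......#
r9=1001: ##......##
r10=1010: #.#.....#.#
r11=1011: ####....####
r12=1100: #...#...#...#
r13=1101: ##..##..##..##
r14=1110: #.#.#.#.#.#.#.#
r15=1111: ################
r16=10000: #...............#
r17=10001: ##..............##
r18=10010: #.#.............#.#
r19=10011: ####............####

Answer: #
##
#.#
####
#...#
##..##
#.#.#.#
########
#.......#
##......##
#.#.....#.#
####....####
#...#...#...#
##..##..##..##
#.#.#.#.#.#.#.#
################
#...............#
##..............##
#.#.............#.#
####............####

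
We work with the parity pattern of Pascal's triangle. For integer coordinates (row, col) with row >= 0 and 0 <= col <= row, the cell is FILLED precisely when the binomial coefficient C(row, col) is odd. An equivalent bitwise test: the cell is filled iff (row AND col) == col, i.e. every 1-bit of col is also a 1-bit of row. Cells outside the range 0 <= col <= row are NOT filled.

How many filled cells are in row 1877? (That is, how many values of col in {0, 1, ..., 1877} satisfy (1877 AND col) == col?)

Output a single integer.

Answer: 128

Derivation:
1877 in binary = 11101010101
popcount(1877) = number of 1-bits in 11101010101 = 7
A col c satisfies (1877 AND c) == c iff every set bit of c is also set in 1877; each of the 7 set bits of 1877 can independently be on or off in c.
count = 2^7 = 128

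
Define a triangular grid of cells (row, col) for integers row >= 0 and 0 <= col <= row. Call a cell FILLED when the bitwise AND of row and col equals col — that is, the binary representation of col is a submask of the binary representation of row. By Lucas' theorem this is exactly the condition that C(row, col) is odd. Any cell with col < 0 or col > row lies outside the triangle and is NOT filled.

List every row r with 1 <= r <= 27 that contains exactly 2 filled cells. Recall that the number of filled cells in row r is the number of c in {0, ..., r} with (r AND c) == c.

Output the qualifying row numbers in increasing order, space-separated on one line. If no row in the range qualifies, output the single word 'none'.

Answer: 1 2 4 8 16

Derivation:
Row r has 2^popcount(r) filled cells, so we need popcount(r) = log2(2) = 1.
Scan r = 1..27 and keep those with exactly 1 one-bits:
r=1=1 popcount=1 -> KEEP
r=2=10 popcount=1 -> KEEP
r=3=11 popcount=2 -> skip
r=4=100 popcount=1 -> KEEP
r=5=101 popcount=2 -> skip
r=6=110 popcount=2 -> skip
r=7=111 popcount=3 -> skip
r=8=1000 popcount=1 -> KEEP
r=9=1001 popcount=2 -> skip
r=10=1010 popcount=2 -> skip
r=11=1011 popcount=3 -> skip
r=12=1100 popcount=2 -> skip
r=13=1101 popcount=3 -> skip
r=14=1110 popcount=3 -> skip
r=15=1111 popcount=4 -> skip
r=16=10000 popcount=1 -> KEEP
r=17=10001 popcount=2 -> skip
r=18=10010 popcount=2 -> skip
r=19=10011 popcount=3 -> skip
r=20=10100 popcount=2 -> skip
r=21=10101 popcount=3 -> skip
r=22=10110 popcount=3 -> skip
r=23=10111 popcount=4 -> skip
r=24=11000 popcount=2 -> skip
r=25=11001 popcount=3 -> skip
r=26=11010 popcount=3 -> skip
r=27=11011 popcount=4 -> skip
Kept rows: 1 2 4 8 16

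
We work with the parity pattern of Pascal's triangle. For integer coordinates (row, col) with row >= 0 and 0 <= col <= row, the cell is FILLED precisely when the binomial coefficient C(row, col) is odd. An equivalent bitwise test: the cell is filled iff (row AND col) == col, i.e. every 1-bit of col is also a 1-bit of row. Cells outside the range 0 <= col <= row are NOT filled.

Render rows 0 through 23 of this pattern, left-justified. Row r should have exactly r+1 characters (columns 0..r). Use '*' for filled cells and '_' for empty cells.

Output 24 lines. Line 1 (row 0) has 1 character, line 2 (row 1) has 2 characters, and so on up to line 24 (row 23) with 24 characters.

Answer: *
**
*_*
****
*___*
**__**
*_*_*_*
********
*_______*
**______**
*_*_____*_*
****____****
*___*___*___*
**__**__**__**
*_*_*_*_*_*_*_*
****************
*_______________*
**______________**
*_*_____________*_*
****____________****
*___*___________*___*
**__**__________**__**
*_*_*_*_________*_*_*_*
********________********

Derivation:
r0=0: *
r1=1: **
r2=10: *_*
r3=11: ****
r4=100: *___*
r5=101: **__**
r6=110: *_*_*_*
r7=111: ********
r8=1000: *_______*
r9=1001: **______**
r10=1010: *_*_____*_*
r11=1011: ****____****
r12=1100: *___*___*___*
r13=1101: **__**__**__**
r14=1110: *_*_*_*_*_*_*_*
r15=1111: ****************
r16=10000: *_______________*
r17=10001: **______________**
r18=10010: *_*_____________*_*
r19=10011: ****____________****
r20=10100: *___*___________*___*
r21=10101: **__**__________**__**
r22=10110: *_*_*_*_________*_*_*_*
r23=10111: ********________********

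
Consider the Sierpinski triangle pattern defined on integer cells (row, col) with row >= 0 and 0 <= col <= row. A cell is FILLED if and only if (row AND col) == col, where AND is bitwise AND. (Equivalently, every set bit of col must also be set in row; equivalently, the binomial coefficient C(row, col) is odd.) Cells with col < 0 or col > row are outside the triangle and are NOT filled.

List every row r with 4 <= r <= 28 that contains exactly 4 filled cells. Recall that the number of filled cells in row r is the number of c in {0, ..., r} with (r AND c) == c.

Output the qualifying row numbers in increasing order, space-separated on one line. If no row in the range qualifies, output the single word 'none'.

Row r has 2^popcount(r) filled cells, so we need popcount(r) = log2(4) = 2.
Scan r = 4..28 and keep those with exactly 2 one-bits:
r=4=100 popcount=1 -> skip
r=5=101 popcount=2 -> KEEP
r=6=110 popcount=2 -> KEEP
r=7=111 popcount=3 -> skip
r=8=1000 popcount=1 -> skip
r=9=1001 popcount=2 -> KEEP
r=10=1010 popcount=2 -> KEEP
r=11=1011 popcount=3 -> skip
r=12=1100 popcount=2 -> KEEP
r=13=1101 popcount=3 -> skip
r=14=1110 popcount=3 -> skip
r=15=1111 popcount=4 -> skip
r=16=10000 popcount=1 -> skip
r=17=10001 popcount=2 -> KEEP
r=18=10010 popcount=2 -> KEEP
r=19=10011 popcount=3 -> skip
r=20=10100 popcount=2 -> KEEP
r=21=10101 popcount=3 -> skip
r=22=10110 popcount=3 -> skip
r=23=10111 popcount=4 -> skip
r=24=11000 popcount=2 -> KEEP
r=25=11001 popcount=3 -> skip
r=26=11010 popcount=3 -> skip
r=27=11011 popcount=4 -> skip
r=28=11100 popcount=3 -> skip
Kept rows: 5 6 9 10 12 17 18 20 24

Answer: 5 6 9 10 12 17 18 20 24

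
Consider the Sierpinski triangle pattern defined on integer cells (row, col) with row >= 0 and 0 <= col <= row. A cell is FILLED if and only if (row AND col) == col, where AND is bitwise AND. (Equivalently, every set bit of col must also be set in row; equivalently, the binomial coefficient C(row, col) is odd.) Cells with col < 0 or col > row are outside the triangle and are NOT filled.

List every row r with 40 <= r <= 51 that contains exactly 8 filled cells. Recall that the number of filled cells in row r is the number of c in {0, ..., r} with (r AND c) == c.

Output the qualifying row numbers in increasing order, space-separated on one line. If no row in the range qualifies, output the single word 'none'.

Answer: 41 42 44 49 50

Derivation:
Row r has 2^popcount(r) filled cells, so we need popcount(r) = log2(8) = 3.
Scan r = 40..51 and keep those with exactly 3 one-bits:
r=40=101000 popcount=2 -> skip
r=41=101001 popcount=3 -> KEEP
r=42=101010 popcount=3 -> KEEP
r=43=101011 popcount=4 -> skip
r=44=101100 popcount=3 -> KEEP
r=45=101101 popcount=4 -> skip
r=46=101110 popcount=4 -> skip
r=47=101111 popcount=5 -> skip
r=48=110000 popcount=2 -> skip
r=49=110001 popcount=3 -> KEEP
r=50=110010 popcount=3 -> KEEP
r=51=110011 popcount=4 -> skip
Kept rows: 41 42 44 49 50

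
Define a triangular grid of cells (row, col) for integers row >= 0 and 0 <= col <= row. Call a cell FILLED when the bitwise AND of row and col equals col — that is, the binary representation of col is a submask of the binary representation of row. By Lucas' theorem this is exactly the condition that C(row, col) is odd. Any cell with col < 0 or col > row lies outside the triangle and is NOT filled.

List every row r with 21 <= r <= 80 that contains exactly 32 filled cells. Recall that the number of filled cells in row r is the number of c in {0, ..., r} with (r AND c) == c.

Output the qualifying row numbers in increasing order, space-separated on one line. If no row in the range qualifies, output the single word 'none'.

Row r has 2^popcount(r) filled cells, so we need popcount(r) = log2(32) = 5.
Scan r = 21..80 and keep those with exactly 5 one-bits:
r=21=10101 popcount=3 -> skip
r=22=10110 popcount=3 -> skip
r=23=10111 popcount=4 -> skip
r=24=11000 popcount=2 -> skip
r=25=11001 popcount=3 -> skip
r=26=11010 popcount=3 -> skip
r=27=11011 popcount=4 -> skip
r=28=11100 popcount=3 -> skip
r=29=11101 popcount=4 -> skip
r=30=11110 popcount=4 -> skip
r=31=11111 popcount=5 -> KEEP
r=32=100000 popcount=1 -> skip
r=33=100001 popcount=2 -> skip
r=34=100010 popcount=2 -> skip
r=35=100011 popcount=3 -> skip
r=36=100100 popcount=2 -> skip
r=37=100101 popcount=3 -> skip
r=38=100110 popcount=3 -> skip
r=39=100111 popcount=4 -> skip
r=40=101000 popcount=2 -> skip
r=41=101001 popcount=3 -> skip
r=42=101010 popcount=3 -> skip
r=43=101011 popcount=4 -> skip
r=44=101100 popcount=3 -> skip
r=45=101101 popcount=4 -> skip
r=46=101110 popcount=4 -> skip
r=47=101111 popcount=5 -> KEEP
r=48=110000 popcount=2 -> skip
r=49=110001 popcount=3 -> skip
r=50=110010 popcount=3 -> skip
r=51=110011 popcount=4 -> skip
r=52=110100 popcount=3 -> skip
r=53=110101 popcount=4 -> skip
r=54=110110 popcount=4 -> skip
r=55=110111 popcount=5 -> KEEP
r=56=111000 popcount=3 -> skip
r=57=111001 popcount=4 -> skip
r=58=111010 popcount=4 -> skip
r=59=111011 popcount=5 -> KEEP
r=60=111100 popcount=4 -> skip
r=61=111101 popcount=5 -> KEEP
r=62=111110 popcount=5 -> KEEP
r=63=111111 popcount=6 -> skip
r=64=1000000 popcount=1 -> skip
r=65=1000001 popcount=2 -> skip
r=66=1000010 popcount=2 -> skip
r=67=1000011 popcount=3 -> skip
r=68=1000100 popcount=2 -> skip
r=69=1000101 popcount=3 -> skip
r=70=1000110 popcount=3 -> skip
r=71=1000111 popcount=4 -> skip
r=72=1001000 popcount=2 -> skip
r=73=1001001 popcount=3 -> skip
r=74=1001010 popcount=3 -> skip
r=75=1001011 popcount=4 -> skip
r=76=1001100 popcount=3 -> skip
r=77=1001101 popcount=4 -> skip
r=78=1001110 popcount=4 -> skip
r=79=1001111 popcount=5 -> KEEP
r=80=1010000 popcount=2 -> skip
Kept rows: 31 47 55 59 61 62 79

Answer: 31 47 55 59 61 62 79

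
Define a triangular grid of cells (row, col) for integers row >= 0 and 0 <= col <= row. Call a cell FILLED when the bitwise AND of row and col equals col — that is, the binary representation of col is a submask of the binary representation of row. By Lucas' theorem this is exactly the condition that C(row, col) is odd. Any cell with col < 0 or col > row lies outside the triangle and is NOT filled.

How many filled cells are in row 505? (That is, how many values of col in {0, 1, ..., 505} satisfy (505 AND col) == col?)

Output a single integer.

505 in binary = 111111001
popcount(505) = number of 1-bits in 111111001 = 7
A col c satisfies (505 AND c) == c iff every set bit of c is also set in 505; each of the 7 set bits of 505 can independently be on or off in c.
count = 2^7 = 128

Answer: 128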